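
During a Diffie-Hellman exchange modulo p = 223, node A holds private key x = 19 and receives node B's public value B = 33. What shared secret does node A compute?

Shared key K = 33^19 mod 223.
33^1 ≡ 33 (mod 223)
33^2 = (33^1)^2 ≡ 33^2 = 1089 ≡ 197 (mod 223)
33^4 = (33^2)^2 ≡ 197^2 = 38809 ≡ 7 (mod 223)
33^8 = (33^4)^2 ≡ 7^2 = 49 ≡ 49 (mod 223)
33^16 = (33^8)^2 ≡ 49^2 = 2401 ≡ 171 (mod 223)
33^19 = 33^16 · 33^2 · 33^1 ≡ 171 · 197 · 33 ≡ 16 (mod 223).

16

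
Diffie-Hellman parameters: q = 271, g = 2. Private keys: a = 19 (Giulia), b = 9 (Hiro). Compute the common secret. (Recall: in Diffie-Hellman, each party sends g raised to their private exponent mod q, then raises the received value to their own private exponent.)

252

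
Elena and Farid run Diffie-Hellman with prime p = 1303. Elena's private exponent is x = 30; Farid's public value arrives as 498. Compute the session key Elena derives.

476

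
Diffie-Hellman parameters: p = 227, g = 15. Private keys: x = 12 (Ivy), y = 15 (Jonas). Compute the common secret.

59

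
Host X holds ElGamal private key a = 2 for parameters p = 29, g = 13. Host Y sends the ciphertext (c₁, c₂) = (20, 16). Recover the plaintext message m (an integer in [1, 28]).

Shared mask s = c₁^a mod p = 20^2 mod 29.
20^1 ≡ 20 (mod 29)
20^2 = (20^1)^2 ≡ 20^2 = 400 ≡ 23 (mod 29)
So s = 23; s⁻¹ ≡ 24 (mod 29).
m = c₂ · s⁻¹ mod 29 = 16 · 24 mod 29 = 7.

7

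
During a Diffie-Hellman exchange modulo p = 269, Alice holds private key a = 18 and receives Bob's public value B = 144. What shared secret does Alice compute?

Shared key K = 144^18 mod 269.
144^1 ≡ 144 (mod 269)
144^2 = (144^1)^2 ≡ 144^2 = 20736 ≡ 23 (mod 269)
144^4 = (144^2)^2 ≡ 23^2 = 529 ≡ 260 (mod 269)
144^8 = (144^4)^2 ≡ 260^2 = 67600 ≡ 81 (mod 269)
144^16 = (144^8)^2 ≡ 81^2 = 6561 ≡ 105 (mod 269)
144^18 = 144^16 · 144^2 ≡ 105 · 23 ≡ 263 (mod 269).

263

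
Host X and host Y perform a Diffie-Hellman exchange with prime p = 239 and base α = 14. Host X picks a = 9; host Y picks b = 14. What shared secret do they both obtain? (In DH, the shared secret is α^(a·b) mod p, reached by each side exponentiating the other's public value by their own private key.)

75

Host Y sends B = α^b mod p = 14^14 mod 239.
14^1 ≡ 14 (mod 239)
14^2 = (14^1)^2 ≡ 14^2 = 196 ≡ 196 (mod 239)
14^4 = (14^2)^2 ≡ 196^2 = 38416 ≡ 176 (mod 239)
14^8 = (14^4)^2 ≡ 176^2 = 30976 ≡ 145 (mod 239)
14^14 = 14^8 · 14^4 · 14^2 ≡ 145 · 176 · 196 ≡ 128 (mod 239).
So B = 128. Host X then computes K = B^a mod p = 128^9 mod 239.
128^1 ≡ 128 (mod 239)
128^2 = (128^1)^2 ≡ 128^2 = 16384 ≡ 132 (mod 239)
128^4 = (128^2)^2 ≡ 132^2 = 17424 ≡ 216 (mod 239)
128^8 = (128^4)^2 ≡ 216^2 = 46656 ≡ 51 (mod 239)
128^9 = 128^8 · 128^1 ≡ 51 · 128 ≡ 75 (mod 239).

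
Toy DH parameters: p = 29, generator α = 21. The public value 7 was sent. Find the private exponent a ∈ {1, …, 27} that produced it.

Try successive powers of 21 modulo 29:
21^1 ≡ 21
21^2 ≡ 6
21^3 ≡ 10
21^4 ≡ 7
Found: a = 4.

4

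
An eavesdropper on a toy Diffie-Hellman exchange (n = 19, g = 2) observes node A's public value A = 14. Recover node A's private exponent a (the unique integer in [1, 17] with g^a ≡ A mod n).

7

Try successive powers of 2 modulo 19:
2^1 ≡ 2
2^2 ≡ 4
2^3 ≡ 8
2^4 ≡ 16
2^5 ≡ 13
2^6 ≡ 7
2^7 ≡ 14
Found: a = 7.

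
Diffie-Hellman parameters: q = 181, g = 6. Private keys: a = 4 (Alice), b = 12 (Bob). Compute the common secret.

Bob sends B = g^b mod q = 6^12 mod 181.
6^1 ≡ 6 (mod 181)
6^2 = (6^1)^2 ≡ 6^2 = 36 ≡ 36 (mod 181)
6^4 = (6^2)^2 ≡ 36^2 = 1296 ≡ 29 (mod 181)
6^8 = (6^4)^2 ≡ 29^2 = 841 ≡ 117 (mod 181)
6^12 = 6^8 · 6^4 ≡ 117 · 29 ≡ 135 (mod 181).
So B = 135. Alice then computes K = B^a mod q = 135^4 mod 181.
135^1 ≡ 135 (mod 181)
135^2 = (135^1)^2 ≡ 135^2 = 18225 ≡ 125 (mod 181)
135^4 = (135^2)^2 ≡ 125^2 = 15625 ≡ 59 (mod 181)

59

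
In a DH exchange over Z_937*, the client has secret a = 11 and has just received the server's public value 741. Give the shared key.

196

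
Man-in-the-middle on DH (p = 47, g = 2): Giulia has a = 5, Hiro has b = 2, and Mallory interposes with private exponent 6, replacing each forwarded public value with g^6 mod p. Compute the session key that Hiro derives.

Hiro receives Mallory's public value M = 2^6 mod 47 instead of the honest one.
2^1 ≡ 2 (mod 47)
2^2 = (2^1)^2 ≡ 2^2 = 4 ≡ 4 (mod 47)
2^4 = (2^2)^2 ≡ 4^2 = 16 ≡ 16 (mod 47)
2^6 = 2^4 · 2^2 ≡ 16 · 4 ≡ 17 (mod 47).
So M = 17. Hiro computes K = M^2 mod 47.
17^1 ≡ 17 (mod 47)
17^2 = (17^1)^2 ≡ 17^2 = 289 ≡ 7 (mod 47)

7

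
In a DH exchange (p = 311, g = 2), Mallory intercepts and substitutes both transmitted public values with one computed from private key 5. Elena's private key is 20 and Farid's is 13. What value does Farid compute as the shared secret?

Farid receives Mallory's public value M = 2^5 mod 311 instead of the honest one.
2^1 ≡ 2 (mod 311)
2^2 = (2^1)^2 ≡ 2^2 = 4 ≡ 4 (mod 311)
2^4 = (2^2)^2 ≡ 4^2 = 16 ≡ 16 (mod 311)
2^5 = 2^4 · 2^1 ≡ 16 · 2 ≡ 32 (mod 311).
So M = 32. Farid computes K = M^13 mod 311.
32^1 ≡ 32 (mod 311)
32^2 = (32^1)^2 ≡ 32^2 = 1024 ≡ 91 (mod 311)
32^4 = (32^2)^2 ≡ 91^2 = 8281 ≡ 195 (mod 311)
32^8 = (32^4)^2 ≡ 195^2 = 38025 ≡ 83 (mod 311)
32^13 = 32^8 · 32^4 · 32^1 ≡ 83 · 195 · 32 ≡ 105 (mod 311).

105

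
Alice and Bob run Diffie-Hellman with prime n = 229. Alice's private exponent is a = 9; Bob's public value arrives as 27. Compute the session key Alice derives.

43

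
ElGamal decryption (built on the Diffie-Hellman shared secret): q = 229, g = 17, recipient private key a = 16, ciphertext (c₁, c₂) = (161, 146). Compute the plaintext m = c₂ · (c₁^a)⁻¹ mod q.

Shared mask s = c₁^a mod q = 161^16 mod 229.
161^1 ≡ 161 (mod 229)
161^2 = (161^1)^2 ≡ 161^2 = 25921 ≡ 44 (mod 229)
161^4 = (161^2)^2 ≡ 44^2 = 1936 ≡ 104 (mod 229)
161^8 = (161^4)^2 ≡ 104^2 = 10816 ≡ 53 (mod 229)
161^16 = (161^8)^2 ≡ 53^2 = 2809 ≡ 61 (mod 229)
So s = 61; s⁻¹ ≡ 214 (mod 229).
m = c₂ · s⁻¹ mod 229 = 146 · 214 mod 229 = 100.

100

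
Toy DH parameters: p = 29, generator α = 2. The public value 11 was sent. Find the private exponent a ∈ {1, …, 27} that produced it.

25

Try successive powers of 2 modulo 29:
2^1 ≡ 2
2^2 ≡ 4
2^3 ≡ 8
2^4 ≡ 16
2^5 ≡ 3
2^6 ≡ 6
2^7 ≡ 12
2^8 ≡ 24
2^9 ≡ 19
2^10 ≡ 9
2^11 ≡ 18
2^12 ≡ 7
2^13 ≡ 14
2^14 ≡ 28
2^15 ≡ 27
2^16 ≡ 25
2^17 ≡ 21
2^18 ≡ 13
2^19 ≡ 26
2^20 ≡ 23
2^21 ≡ 17
2^22 ≡ 5
2^23 ≡ 10
2^24 ≡ 20
2^25 ≡ 11
Found: a = 25.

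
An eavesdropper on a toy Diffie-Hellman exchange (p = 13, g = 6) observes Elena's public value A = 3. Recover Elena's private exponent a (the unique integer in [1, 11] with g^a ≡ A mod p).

8

Try successive powers of 6 modulo 13:
6^1 ≡ 6
6^2 ≡ 10
6^3 ≡ 8
6^4 ≡ 9
6^5 ≡ 2
6^6 ≡ 12
6^7 ≡ 7
6^8 ≡ 3
Found: a = 8.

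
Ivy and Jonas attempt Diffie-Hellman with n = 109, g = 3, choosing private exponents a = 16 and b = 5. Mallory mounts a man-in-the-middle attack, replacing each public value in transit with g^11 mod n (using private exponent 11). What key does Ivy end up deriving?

49

Ivy receives Mallory's public value M = 3^11 mod 109 instead of the honest one.
3^1 ≡ 3 (mod 109)
3^2 = (3^1)^2 ≡ 3^2 = 9 ≡ 9 (mod 109)
3^4 = (3^2)^2 ≡ 9^2 = 81 ≡ 81 (mod 109)
3^8 = (3^4)^2 ≡ 81^2 = 6561 ≡ 21 (mod 109)
3^11 = 3^8 · 3^2 · 3^1 ≡ 21 · 9 · 3 ≡ 22 (mod 109).
So M = 22. Ivy computes K = M^16 mod 109.
22^1 ≡ 22 (mod 109)
22^2 = (22^1)^2 ≡ 22^2 = 484 ≡ 48 (mod 109)
22^4 = (22^2)^2 ≡ 48^2 = 2304 ≡ 15 (mod 109)
22^8 = (22^4)^2 ≡ 15^2 = 225 ≡ 7 (mod 109)
22^16 = (22^8)^2 ≡ 7^2 = 49 ≡ 49 (mod 109)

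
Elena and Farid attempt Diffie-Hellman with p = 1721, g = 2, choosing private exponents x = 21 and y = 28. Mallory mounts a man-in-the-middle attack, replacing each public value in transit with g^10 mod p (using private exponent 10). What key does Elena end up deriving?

Elena receives Mallory's public value M = 2^10 mod 1721 instead of the honest one.
2^1 ≡ 2 (mod 1721)
2^2 = (2^1)^2 ≡ 2^2 = 4 ≡ 4 (mod 1721)
2^4 = (2^2)^2 ≡ 4^2 = 16 ≡ 16 (mod 1721)
2^8 = (2^4)^2 ≡ 16^2 = 256 ≡ 256 (mod 1721)
2^10 = 2^8 · 2^2 ≡ 256 · 4 ≡ 1024 (mod 1721).
So M = 1024. Elena computes K = M^21 mod 1721.
1024^1 ≡ 1024 (mod 1721)
1024^2 = (1024^1)^2 ≡ 1024^2 = 1048576 ≡ 487 (mod 1721)
1024^4 = (1024^2)^2 ≡ 487^2 = 237169 ≡ 1392 (mod 1721)
1024^8 = (1024^4)^2 ≡ 1392^2 = 1937664 ≡ 1539 (mod 1721)
1024^16 = (1024^8)^2 ≡ 1539^2 = 2368521 ≡ 425 (mod 1721)
1024^21 = 1024^16 · 1024^4 · 1024^1 ≡ 425 · 1392 · 1024 ≡ 1237 (mod 1721).

1237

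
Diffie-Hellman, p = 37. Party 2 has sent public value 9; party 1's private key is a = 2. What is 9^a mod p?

Shared key K = 9^2 mod 37.
9^1 ≡ 9 (mod 37)
9^2 = (9^1)^2 ≡ 9^2 = 81 ≡ 7 (mod 37)

7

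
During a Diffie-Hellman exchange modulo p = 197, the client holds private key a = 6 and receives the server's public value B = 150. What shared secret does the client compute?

Shared key K = 150^6 mod 197.
150^1 ≡ 150 (mod 197)
150^2 = (150^1)^2 ≡ 150^2 = 22500 ≡ 42 (mod 197)
150^4 = (150^2)^2 ≡ 42^2 = 1764 ≡ 188 (mod 197)
150^6 = 150^4 · 150^2 ≡ 188 · 42 ≡ 16 (mod 197).

16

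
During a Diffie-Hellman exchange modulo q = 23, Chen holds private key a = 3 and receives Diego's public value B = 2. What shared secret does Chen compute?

8

Shared key K = 2^3 mod 23.
2^1 ≡ 2 (mod 23)
2^2 = (2^1)^2 ≡ 2^2 = 4 ≡ 4 (mod 23)
2^3 = 2^2 · 2^1 ≡ 4 · 2 ≡ 8 (mod 23).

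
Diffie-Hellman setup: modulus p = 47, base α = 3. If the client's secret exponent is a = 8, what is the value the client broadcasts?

28

Public value = 3^8 mod 47.
3^1 ≡ 3 (mod 47)
3^2 = (3^1)^2 ≡ 3^2 = 9 ≡ 9 (mod 47)
3^4 = (3^2)^2 ≡ 9^2 = 81 ≡ 34 (mod 47)
3^8 = (3^4)^2 ≡ 34^2 = 1156 ≡ 28 (mod 47)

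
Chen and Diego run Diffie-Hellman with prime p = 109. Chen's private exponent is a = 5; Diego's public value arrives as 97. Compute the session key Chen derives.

15

Shared key K = 97^5 mod 109.
97^1 ≡ 97 (mod 109)
97^2 = (97^1)^2 ≡ 97^2 = 9409 ≡ 35 (mod 109)
97^4 = (97^2)^2 ≡ 35^2 = 1225 ≡ 26 (mod 109)
97^5 = 97^4 · 97^1 ≡ 26 · 97 ≡ 15 (mod 109).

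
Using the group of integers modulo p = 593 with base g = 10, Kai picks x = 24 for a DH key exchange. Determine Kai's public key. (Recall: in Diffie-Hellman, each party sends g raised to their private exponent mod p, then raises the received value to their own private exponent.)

316

Public value = 10^{24} \pmod{593}.
10^1 ≡ 10 (mod 593)
10^2 = (10^1)^2 ≡ 10^2 = 100 ≡ 100 (mod 593)
10^4 = (10^2)^2 ≡ 100^2 = 10000 ≡ 512 (mod 593)
10^8 = (10^4)^2 ≡ 512^2 = 262144 ≡ 38 (mod 593)
10^16 = (10^8)^2 ≡ 38^2 = 1444 ≡ 258 (mod 593)
10^24 = 10^16 · 10^8 ≡ 258 · 38 ≡ 316 (mod 593).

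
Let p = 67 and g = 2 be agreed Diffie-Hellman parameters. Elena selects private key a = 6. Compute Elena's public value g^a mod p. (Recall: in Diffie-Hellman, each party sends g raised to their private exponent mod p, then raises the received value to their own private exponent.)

64

Public value = 2^6 mod 67.
2^1 ≡ 2 (mod 67)
2^2 = (2^1)^2 ≡ 2^2 = 4 ≡ 4 (mod 67)
2^4 = (2^2)^2 ≡ 4^2 = 16 ≡ 16 (mod 67)
2^6 = 2^4 · 2^2 ≡ 16 · 4 ≡ 64 (mod 67).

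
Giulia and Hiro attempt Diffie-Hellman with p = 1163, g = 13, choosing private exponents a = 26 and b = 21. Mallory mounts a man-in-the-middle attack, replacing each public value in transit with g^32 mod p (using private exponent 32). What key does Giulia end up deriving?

Giulia receives Mallory's public value M = 13^32 mod 1163 instead of the honest one.
13^1 ≡ 13 (mod 1163)
13^2 = (13^1)^2 ≡ 13^2 = 169 ≡ 169 (mod 1163)
13^4 = (13^2)^2 ≡ 169^2 = 28561 ≡ 649 (mod 1163)
13^8 = (13^4)^2 ≡ 649^2 = 421201 ≡ 195 (mod 1163)
13^16 = (13^8)^2 ≡ 195^2 = 38025 ≡ 809 (mod 1163)
13^32 = (13^16)^2 ≡ 809^2 = 654481 ≡ 875 (mod 1163)
So M = 875. Giulia computes K = M^26 mod 1163.
875^1 ≡ 875 (mod 1163)
875^2 = (875^1)^2 ≡ 875^2 = 765625 ≡ 371 (mod 1163)
875^4 = (875^2)^2 ≡ 371^2 = 137641 ≡ 407 (mod 1163)
875^8 = (875^4)^2 ≡ 407^2 = 165649 ≡ 503 (mod 1163)
875^16 = (875^8)^2 ≡ 503^2 = 253009 ≡ 638 (mod 1163)
875^26 = 875^16 · 875^8 · 875^2 ≡ 638 · 503 · 371 ≡ 458 (mod 1163).

458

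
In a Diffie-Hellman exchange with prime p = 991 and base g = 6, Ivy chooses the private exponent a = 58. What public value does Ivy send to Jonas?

Public value = 6^58 (mod 991).
6^1 ≡ 6 (mod 991)
6^2 = (6^1)^2 ≡ 6^2 = 36 ≡ 36 (mod 991)
6^4 = (6^2)^2 ≡ 36^2 = 1296 ≡ 305 (mod 991)
6^8 = (6^4)^2 ≡ 305^2 = 93025 ≡ 862 (mod 991)
6^16 = (6^8)^2 ≡ 862^2 = 743044 ≡ 785 (mod 991)
6^32 = (6^16)^2 ≡ 785^2 = 616225 ≡ 814 (mod 991)
6^58 = 6^32 · 6^16 · 6^8 · 6^2 ≡ 814 · 785 · 862 · 36 ≡ 660 (mod 991).

660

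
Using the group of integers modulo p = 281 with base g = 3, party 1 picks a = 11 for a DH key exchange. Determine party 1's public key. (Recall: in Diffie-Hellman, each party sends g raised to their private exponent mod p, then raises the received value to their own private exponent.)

117

Public value = 3^11 mod 281.
3^1 ≡ 3 (mod 281)
3^2 = (3^1)^2 ≡ 3^2 = 9 ≡ 9 (mod 281)
3^4 = (3^2)^2 ≡ 9^2 = 81 ≡ 81 (mod 281)
3^8 = (3^4)^2 ≡ 81^2 = 6561 ≡ 98 (mod 281)
3^11 = 3^8 · 3^2 · 3^1 ≡ 98 · 9 · 3 ≡ 117 (mod 281).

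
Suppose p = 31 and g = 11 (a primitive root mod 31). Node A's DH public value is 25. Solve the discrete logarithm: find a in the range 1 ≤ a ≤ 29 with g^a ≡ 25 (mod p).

20

Try successive powers of 11 modulo 31:
11^1 ≡ 11
11^2 ≡ 28
11^3 ≡ 29
11^4 ≡ 9
11^5 ≡ 6
11^6 ≡ 4
11^7 ≡ 13
11^8 ≡ 19
11^9 ≡ 23
11^10 ≡ 5
11^11 ≡ 24
11^12 ≡ 16
11^13 ≡ 21
11^14 ≡ 14
11^15 ≡ 30
11^16 ≡ 20
11^17 ≡ 3
11^18 ≡ 2
11^19 ≡ 22
11^20 ≡ 25
Found: a = 20.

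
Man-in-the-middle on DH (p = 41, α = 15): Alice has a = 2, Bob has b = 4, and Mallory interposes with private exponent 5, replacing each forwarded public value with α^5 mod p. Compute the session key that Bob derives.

Bob receives Mallory's public value M = 15^5 mod 41 instead of the honest one.
15^1 ≡ 15 (mod 41)
15^2 = (15^1)^2 ≡ 15^2 = 225 ≡ 20 (mod 41)
15^4 = (15^2)^2 ≡ 20^2 = 400 ≡ 31 (mod 41)
15^5 = 15^4 · 15^1 ≡ 31 · 15 ≡ 14 (mod 41).
So M = 14. Bob computes K = M^4 mod 41.
14^1 ≡ 14 (mod 41)
14^2 = (14^1)^2 ≡ 14^2 = 196 ≡ 32 (mod 41)
14^4 = (14^2)^2 ≡ 32^2 = 1024 ≡ 40 (mod 41)

40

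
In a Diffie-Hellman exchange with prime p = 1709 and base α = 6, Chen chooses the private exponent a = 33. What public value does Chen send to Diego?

270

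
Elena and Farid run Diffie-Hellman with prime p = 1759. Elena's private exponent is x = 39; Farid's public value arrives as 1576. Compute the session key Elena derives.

Shared key K = 1576^39 mod 1759.
1576^1 ≡ 1576 (mod 1759)
1576^2 = (1576^1)^2 ≡ 1576^2 = 2483776 ≡ 68 (mod 1759)
1576^4 = (1576^2)^2 ≡ 68^2 = 4624 ≡ 1106 (mod 1759)
1576^8 = (1576^4)^2 ≡ 1106^2 = 1223236 ≡ 731 (mod 1759)
1576^16 = (1576^8)^2 ≡ 731^2 = 534361 ≡ 1384 (mod 1759)
1576^32 = (1576^16)^2 ≡ 1384^2 = 1915456 ≡ 1664 (mod 1759)
1576^39 = 1576^32 · 1576^4 · 1576^2 · 1576^1 ≡ 1664 · 1106 · 68 · 1576 ≡ 1754 (mod 1759).

1754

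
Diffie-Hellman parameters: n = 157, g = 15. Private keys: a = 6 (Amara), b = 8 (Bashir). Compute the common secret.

75

Amara sends A = g^a mod n = 15^6 mod 157.
15^1 ≡ 15 (mod 157)
15^2 = (15^1)^2 ≡ 15^2 = 225 ≡ 68 (mod 157)
15^4 = (15^2)^2 ≡ 68^2 = 4624 ≡ 71 (mod 157)
15^6 = 15^4 · 15^2 ≡ 71 · 68 ≡ 118 (mod 157).
So A = 118. Bashir then computes K = A^b mod n = 118^8 mod 157.
118^1 ≡ 118 (mod 157)
118^2 = (118^1)^2 ≡ 118^2 = 13924 ≡ 108 (mod 157)
118^4 = (118^2)^2 ≡ 108^2 = 11664 ≡ 46 (mod 157)
118^8 = (118^4)^2 ≡ 46^2 = 2116 ≡ 75 (mod 157)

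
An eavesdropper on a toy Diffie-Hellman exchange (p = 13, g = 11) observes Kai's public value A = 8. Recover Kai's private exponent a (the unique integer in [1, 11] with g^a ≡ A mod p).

9

Try successive powers of 11 modulo 13:
11^1 ≡ 11
11^2 ≡ 4
11^3 ≡ 5
11^4 ≡ 3
11^5 ≡ 7
11^6 ≡ 12
11^7 ≡ 2
11^8 ≡ 9
11^9 ≡ 8
Found: a = 9.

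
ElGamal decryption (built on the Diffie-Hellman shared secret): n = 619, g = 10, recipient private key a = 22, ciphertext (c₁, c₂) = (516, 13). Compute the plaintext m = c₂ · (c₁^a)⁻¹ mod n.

133

Shared mask s = c₁^a mod n = 516^22 mod 619.
516^1 ≡ 516 (mod 619)
516^2 = (516^1)^2 ≡ 516^2 = 266256 ≡ 86 (mod 619)
516^4 = (516^2)^2 ≡ 86^2 = 7396 ≡ 587 (mod 619)
516^8 = (516^4)^2 ≡ 587^2 = 344569 ≡ 405 (mod 619)
516^16 = (516^8)^2 ≡ 405^2 = 164025 ≡ 609 (mod 619)
516^22 = 516^16 · 516^4 · 516^2 ≡ 609 · 587 · 86 ≡ 284 (mod 619).
So s = 284; s⁻¹ ≡ 534 (mod 619).
m = c₂ · s⁻¹ mod 619 = 13 · 534 mod 619 = 133.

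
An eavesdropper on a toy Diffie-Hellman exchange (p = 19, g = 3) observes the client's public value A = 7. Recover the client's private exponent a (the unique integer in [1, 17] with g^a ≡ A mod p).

6

Try successive powers of 3 modulo 19:
3^1 ≡ 3
3^2 ≡ 9
3^3 ≡ 8
3^4 ≡ 5
3^5 ≡ 15
3^6 ≡ 7
Found: a = 6.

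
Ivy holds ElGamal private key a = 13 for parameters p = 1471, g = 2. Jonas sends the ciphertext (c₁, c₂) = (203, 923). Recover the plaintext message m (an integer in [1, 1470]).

Shared mask s = c₁^a mod p = 203^13 mod 1471.
203^1 ≡ 203 (mod 1471)
203^2 = (203^1)^2 ≡ 203^2 = 41209 ≡ 21 (mod 1471)
203^4 = (203^2)^2 ≡ 21^2 = 441 ≡ 441 (mod 1471)
203^8 = (203^4)^2 ≡ 441^2 = 194481 ≡ 309 (mod 1471)
203^13 = 203^8 · 203^4 · 203^1 ≡ 309 · 441 · 203 ≡ 452 (mod 1471).
So s = 452; s⁻¹ ≡ 550 (mod 1471).
m = c₂ · s⁻¹ mod 1471 = 923 · 550 mod 1471 = 155.

155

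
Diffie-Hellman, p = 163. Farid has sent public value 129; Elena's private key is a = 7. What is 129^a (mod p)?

2

Shared key K = 129^7 mod 163.
129^1 ≡ 129 (mod 163)
129^2 = (129^1)^2 ≡ 129^2 = 16641 ≡ 15 (mod 163)
129^4 = (129^2)^2 ≡ 15^2 = 225 ≡ 62 (mod 163)
129^7 = 129^4 · 129^2 · 129^1 ≡ 62 · 15 · 129 ≡ 2 (mod 163).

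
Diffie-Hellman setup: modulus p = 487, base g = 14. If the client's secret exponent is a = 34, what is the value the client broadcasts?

50

Public value = 14^34 mod 487.
14^1 ≡ 14 (mod 487)
14^2 = (14^1)^2 ≡ 14^2 = 196 ≡ 196 (mod 487)
14^4 = (14^2)^2 ≡ 196^2 = 38416 ≡ 430 (mod 487)
14^8 = (14^4)^2 ≡ 430^2 = 184900 ≡ 327 (mod 487)
14^16 = (14^8)^2 ≡ 327^2 = 106929 ≡ 276 (mod 487)
14^32 = (14^16)^2 ≡ 276^2 = 76176 ≡ 204 (mod 487)
14^34 = 14^32 · 14^2 ≡ 204 · 196 ≡ 50 (mod 487).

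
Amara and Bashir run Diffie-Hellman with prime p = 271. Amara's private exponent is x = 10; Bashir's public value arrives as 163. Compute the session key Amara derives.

Shared key K = 163^10 mod 271.
163^1 ≡ 163 (mod 271)
163^2 = (163^1)^2 ≡ 163^2 = 26569 ≡ 11 (mod 271)
163^4 = (163^2)^2 ≡ 11^2 = 121 ≡ 121 (mod 271)
163^8 = (163^4)^2 ≡ 121^2 = 14641 ≡ 7 (mod 271)
163^10 = 163^8 · 163^2 ≡ 7 · 11 ≡ 77 (mod 271).

77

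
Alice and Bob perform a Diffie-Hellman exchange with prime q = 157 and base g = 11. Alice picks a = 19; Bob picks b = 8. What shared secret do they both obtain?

106

Alice sends A = g^a mod q = 11^19 mod 157.
11^1 ≡ 11 (mod 157)
11^2 = (11^1)^2 ≡ 11^2 = 121 ≡ 121 (mod 157)
11^4 = (11^2)^2 ≡ 121^2 = 14641 ≡ 40 (mod 157)
11^8 = (11^4)^2 ≡ 40^2 = 1600 ≡ 30 (mod 157)
11^16 = (11^8)^2 ≡ 30^2 = 900 ≡ 115 (mod 157)
11^19 = 11^16 · 11^2 · 11^1 ≡ 115 · 121 · 11 ≡ 147 (mod 157).
So A = 147. Bob then computes K = A^b mod q = 147^8 mod 157.
147^1 ≡ 147 (mod 157)
147^2 = (147^1)^2 ≡ 147^2 = 21609 ≡ 100 (mod 157)
147^4 = (147^2)^2 ≡ 100^2 = 10000 ≡ 109 (mod 157)
147^8 = (147^4)^2 ≡ 109^2 = 11881 ≡ 106 (mod 157)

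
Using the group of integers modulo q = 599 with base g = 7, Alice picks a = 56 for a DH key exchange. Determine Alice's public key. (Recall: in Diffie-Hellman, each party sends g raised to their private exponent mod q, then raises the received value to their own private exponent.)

333

Public value = 7^56 (mod 599).
7^1 ≡ 7 (mod 599)
7^2 = (7^1)^2 ≡ 7^2 = 49 ≡ 49 (mod 599)
7^4 = (7^2)^2 ≡ 49^2 = 2401 ≡ 5 (mod 599)
7^8 = (7^4)^2 ≡ 5^2 = 25 ≡ 25 (mod 599)
7^16 = (7^8)^2 ≡ 25^2 = 625 ≡ 26 (mod 599)
7^32 = (7^16)^2 ≡ 26^2 = 676 ≡ 77 (mod 599)
7^56 = 7^32 · 7^16 · 7^8 ≡ 77 · 26 · 25 ≡ 333 (mod 599).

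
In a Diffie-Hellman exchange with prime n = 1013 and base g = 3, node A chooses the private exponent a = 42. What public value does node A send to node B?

853

Public value = 3^42 mod 1013.
3^1 ≡ 3 (mod 1013)
3^2 = (3^1)^2 ≡ 3^2 = 9 ≡ 9 (mod 1013)
3^4 = (3^2)^2 ≡ 9^2 = 81 ≡ 81 (mod 1013)
3^8 = (3^4)^2 ≡ 81^2 = 6561 ≡ 483 (mod 1013)
3^16 = (3^8)^2 ≡ 483^2 = 233289 ≡ 299 (mod 1013)
3^32 = (3^16)^2 ≡ 299^2 = 89401 ≡ 257 (mod 1013)
3^42 = 3^32 · 3^8 · 3^2 ≡ 257 · 483 · 9 ≡ 853 (mod 1013).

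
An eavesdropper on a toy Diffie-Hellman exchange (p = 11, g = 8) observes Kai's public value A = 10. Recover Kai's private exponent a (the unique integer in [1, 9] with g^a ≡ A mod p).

Try successive powers of 8 modulo 11:
8^1 ≡ 8
8^2 ≡ 9
8^3 ≡ 6
8^4 ≡ 4
8^5 ≡ 10
Found: a = 5.

5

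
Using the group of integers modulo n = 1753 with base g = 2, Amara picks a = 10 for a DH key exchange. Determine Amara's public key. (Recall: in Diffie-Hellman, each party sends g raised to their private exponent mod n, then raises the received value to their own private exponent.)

1024

Public value = 2^10 (mod 1753).
2^1 ≡ 2 (mod 1753)
2^2 = (2^1)^2 ≡ 2^2 = 4 ≡ 4 (mod 1753)
2^4 = (2^2)^2 ≡ 4^2 = 16 ≡ 16 (mod 1753)
2^8 = (2^4)^2 ≡ 16^2 = 256 ≡ 256 (mod 1753)
2^10 = 2^8 · 2^2 ≡ 256 · 4 ≡ 1024 (mod 1753).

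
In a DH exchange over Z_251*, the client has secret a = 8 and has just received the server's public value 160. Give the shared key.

16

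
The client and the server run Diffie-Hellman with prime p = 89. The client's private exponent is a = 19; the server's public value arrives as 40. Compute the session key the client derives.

79

Shared key K = 40^19 mod 89.
40^1 ≡ 40 (mod 89)
40^2 = (40^1)^2 ≡ 40^2 = 1600 ≡ 87 (mod 89)
40^4 = (40^2)^2 ≡ 87^2 = 7569 ≡ 4 (mod 89)
40^8 = (40^4)^2 ≡ 4^2 = 16 ≡ 16 (mod 89)
40^16 = (40^8)^2 ≡ 16^2 = 256 ≡ 78 (mod 89)
40^19 = 40^16 · 40^2 · 40^1 ≡ 78 · 87 · 40 ≡ 79 (mod 89).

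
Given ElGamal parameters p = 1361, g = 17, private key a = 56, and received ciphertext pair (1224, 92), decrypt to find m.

513

Shared mask s = c₁^a mod p = 1224^56 mod 1361.
1224^1 ≡ 1224 (mod 1361)
1224^2 = (1224^1)^2 ≡ 1224^2 = 1498176 ≡ 1076 (mod 1361)
1224^4 = (1224^2)^2 ≡ 1076^2 = 1157776 ≡ 926 (mod 1361)
1224^8 = (1224^4)^2 ≡ 926^2 = 857476 ≡ 46 (mod 1361)
1224^16 = (1224^8)^2 ≡ 46^2 = 2116 ≡ 755 (mod 1361)
1224^32 = (1224^16)^2 ≡ 755^2 = 570025 ≡ 1127 (mod 1361)
1224^56 = 1224^32 · 1224^16 · 1224^8 ≡ 1127 · 755 · 46 ≡ 1072 (mod 1361).
So s = 1072; s⁻¹ ≡ 405 (mod 1361).
m = c₂ · s⁻¹ mod 1361 = 92 · 405 mod 1361 = 513.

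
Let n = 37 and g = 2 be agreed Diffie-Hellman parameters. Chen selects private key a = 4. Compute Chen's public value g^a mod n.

Public value = 2^4 mod 37.
2^1 ≡ 2 (mod 37)
2^2 = (2^1)^2 ≡ 2^2 = 4 ≡ 4 (mod 37)
2^4 = (2^2)^2 ≡ 4^2 = 16 ≡ 16 (mod 37)

16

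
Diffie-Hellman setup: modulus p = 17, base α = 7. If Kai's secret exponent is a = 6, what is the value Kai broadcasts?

Public value = 7^6 mod 17.
7^1 ≡ 7 (mod 17)
7^2 = (7^1)^2 ≡ 7^2 = 49 ≡ 15 (mod 17)
7^4 = (7^2)^2 ≡ 15^2 = 225 ≡ 4 (mod 17)
7^6 = 7^4 · 7^2 ≡ 4 · 15 ≡ 9 (mod 17).

9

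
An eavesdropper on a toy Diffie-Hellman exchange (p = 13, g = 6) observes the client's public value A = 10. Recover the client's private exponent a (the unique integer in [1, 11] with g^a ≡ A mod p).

2

Try successive powers of 6 modulo 13:
6^1 ≡ 6
6^2 ≡ 10
Found: a = 2.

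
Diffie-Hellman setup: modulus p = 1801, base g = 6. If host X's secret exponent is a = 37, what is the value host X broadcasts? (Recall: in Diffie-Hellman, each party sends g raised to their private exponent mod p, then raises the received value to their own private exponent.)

1050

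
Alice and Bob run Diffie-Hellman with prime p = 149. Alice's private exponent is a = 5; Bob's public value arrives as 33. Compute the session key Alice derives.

96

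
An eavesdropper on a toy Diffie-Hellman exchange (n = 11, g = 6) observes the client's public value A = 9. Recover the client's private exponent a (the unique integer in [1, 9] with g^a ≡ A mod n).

4

Try successive powers of 6 modulo 11:
6^1 ≡ 6
6^2 ≡ 3
6^3 ≡ 7
6^4 ≡ 9
Found: a = 4.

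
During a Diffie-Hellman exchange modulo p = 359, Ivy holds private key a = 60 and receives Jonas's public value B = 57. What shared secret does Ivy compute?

136

Shared key K = 57^60 mod 359.
57^1 ≡ 57 (mod 359)
57^2 = (57^1)^2 ≡ 57^2 = 3249 ≡ 18 (mod 359)
57^4 = (57^2)^2 ≡ 18^2 = 324 ≡ 324 (mod 359)
57^8 = (57^4)^2 ≡ 324^2 = 104976 ≡ 148 (mod 359)
57^16 = (57^8)^2 ≡ 148^2 = 21904 ≡ 5 (mod 359)
57^32 = (57^16)^2 ≡ 5^2 = 25 ≡ 25 (mod 359)
57^60 = 57^32 · 57^16 · 57^8 · 57^4 ≡ 25 · 5 · 148 · 324 ≡ 136 (mod 359).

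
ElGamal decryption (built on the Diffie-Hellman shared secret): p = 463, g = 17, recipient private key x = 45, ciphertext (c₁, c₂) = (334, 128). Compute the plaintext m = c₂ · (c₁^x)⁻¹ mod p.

450

Shared mask s = c₁^x mod p = 334^45 mod 463.
334^1 ≡ 334 (mod 463)
334^2 = (334^1)^2 ≡ 334^2 = 111556 ≡ 436 (mod 463)
334^4 = (334^2)^2 ≡ 436^2 = 190096 ≡ 266 (mod 463)
334^8 = (334^4)^2 ≡ 266^2 = 70756 ≡ 380 (mod 463)
334^16 = (334^8)^2 ≡ 380^2 = 144400 ≡ 407 (mod 463)
334^32 = (334^16)^2 ≡ 407^2 = 165649 ≡ 358 (mod 463)
334^45 = 334^32 · 334^8 · 334^4 · 334^1 ≡ 358 · 380 · 266 · 334 ≡ 97 (mod 463).
So s = 97; s⁻¹ ≡ 358 (mod 463).
m = c₂ · s⁻¹ mod 463 = 128 · 358 mod 463 = 450.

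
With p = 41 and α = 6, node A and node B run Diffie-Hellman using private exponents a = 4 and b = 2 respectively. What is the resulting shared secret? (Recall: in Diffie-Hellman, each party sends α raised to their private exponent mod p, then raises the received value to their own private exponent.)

Node B sends B = α^b mod p = 6^2 mod 41.
6^1 ≡ 6 (mod 41)
6^2 = (6^1)^2 ≡ 6^2 = 36 ≡ 36 (mod 41)
So B = 36. Node A then computes K = B^a mod p = 36^4 mod 41.
36^1 ≡ 36 (mod 41)
36^2 = (36^1)^2 ≡ 36^2 = 1296 ≡ 25 (mod 41)
36^4 = (36^2)^2 ≡ 25^2 = 625 ≡ 10 (mod 41)

10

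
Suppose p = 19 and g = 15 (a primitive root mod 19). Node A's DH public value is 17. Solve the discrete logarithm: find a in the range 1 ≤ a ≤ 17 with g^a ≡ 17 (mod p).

14

Try successive powers of 15 modulo 19:
15^1 ≡ 15
15^2 ≡ 16
15^3 ≡ 12
15^4 ≡ 9
15^5 ≡ 2
15^6 ≡ 11
15^7 ≡ 13
15^8 ≡ 5
15^9 ≡ 18
15^10 ≡ 4
15^11 ≡ 3
15^12 ≡ 7
15^13 ≡ 10
15^14 ≡ 17
Found: a = 14.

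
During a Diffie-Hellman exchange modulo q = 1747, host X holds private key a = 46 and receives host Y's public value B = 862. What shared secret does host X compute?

Shared key K = 862^46 mod 1747.
862^1 ≡ 862 (mod 1747)
862^2 = (862^1)^2 ≡ 862^2 = 743044 ≡ 569 (mod 1747)
862^4 = (862^2)^2 ≡ 569^2 = 323761 ≡ 566 (mod 1747)
862^8 = (862^4)^2 ≡ 566^2 = 320356 ≡ 655 (mod 1747)
862^16 = (862^8)^2 ≡ 655^2 = 429025 ≡ 1010 (mod 1747)
862^32 = (862^16)^2 ≡ 1010^2 = 1020100 ≡ 1599 (mod 1747)
862^46 = 862^32 · 862^8 · 862^4 · 862^2 ≡ 1599 · 655 · 566 · 569 ≡ 729 (mod 1747).

729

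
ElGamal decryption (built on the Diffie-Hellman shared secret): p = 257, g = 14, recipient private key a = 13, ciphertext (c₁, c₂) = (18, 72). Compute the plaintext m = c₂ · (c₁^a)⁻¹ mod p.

Shared mask s = c₁^a mod p = 18^13 mod 257.
18^1 ≡ 18 (mod 257)
18^2 = (18^1)^2 ≡ 18^2 = 324 ≡ 67 (mod 257)
18^4 = (18^2)^2 ≡ 67^2 = 4489 ≡ 120 (mod 257)
18^8 = (18^4)^2 ≡ 120^2 = 14400 ≡ 8 (mod 257)
18^13 = 18^8 · 18^4 · 18^1 ≡ 8 · 120 · 18 ≡ 61 (mod 257).
So s = 61; s⁻¹ ≡ 59 (mod 257).
m = c₂ · s⁻¹ mod 257 = 72 · 59 mod 257 = 136.

136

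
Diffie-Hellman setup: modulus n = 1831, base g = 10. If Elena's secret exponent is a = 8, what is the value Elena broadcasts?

Public value = 10^8 mod 1831.
10^1 ≡ 10 (mod 1831)
10^2 = (10^1)^2 ≡ 10^2 = 100 ≡ 100 (mod 1831)
10^4 = (10^2)^2 ≡ 100^2 = 10000 ≡ 845 (mod 1831)
10^8 = (10^4)^2 ≡ 845^2 = 714025 ≡ 1766 (mod 1831)

1766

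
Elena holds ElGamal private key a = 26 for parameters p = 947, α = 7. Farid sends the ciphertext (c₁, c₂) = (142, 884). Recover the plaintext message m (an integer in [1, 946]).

Shared mask s = c₁^a mod p = 142^26 mod 947.
142^1 ≡ 142 (mod 947)
142^2 = (142^1)^2 ≡ 142^2 = 20164 ≡ 277 (mod 947)
142^4 = (142^2)^2 ≡ 277^2 = 76729 ≡ 22 (mod 947)
142^8 = (142^4)^2 ≡ 22^2 = 484 ≡ 484 (mod 947)
142^16 = (142^8)^2 ≡ 484^2 = 234256 ≡ 347 (mod 947)
142^26 = 142^16 · 142^8 · 142^2 ≡ 347 · 484 · 277 ≡ 221 (mod 947).
So s = 221; s⁻¹ ≡ 30 (mod 947).
m = c₂ · s⁻¹ mod 947 = 884 · 30 mod 947 = 4.

4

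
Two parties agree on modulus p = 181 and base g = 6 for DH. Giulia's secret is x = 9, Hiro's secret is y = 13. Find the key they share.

150

Hiro sends B = g^y mod p = 6^13 mod 181.
6^1 ≡ 6 (mod 181)
6^2 = (6^1)^2 ≡ 6^2 = 36 ≡ 36 (mod 181)
6^4 = (6^2)^2 ≡ 36^2 = 1296 ≡ 29 (mod 181)
6^8 = (6^4)^2 ≡ 29^2 = 841 ≡ 117 (mod 181)
6^13 = 6^8 · 6^4 · 6^1 ≡ 117 · 29 · 6 ≡ 86 (mod 181).
So B = 86. Giulia then computes K = B^x mod p = 86^9 mod 181.
86^1 ≡ 86 (mod 181)
86^2 = (86^1)^2 ≡ 86^2 = 7396 ≡ 156 (mod 181)
86^4 = (86^2)^2 ≡ 156^2 = 24336 ≡ 82 (mod 181)
86^8 = (86^4)^2 ≡ 82^2 = 6724 ≡ 27 (mod 181)
86^9 = 86^8 · 86^1 ≡ 27 · 86 ≡ 150 (mod 181).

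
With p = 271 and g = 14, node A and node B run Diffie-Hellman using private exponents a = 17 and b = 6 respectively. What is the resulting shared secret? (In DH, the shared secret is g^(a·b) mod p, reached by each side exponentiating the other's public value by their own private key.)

Node A sends A = g^a mod p = 14^17 mod 271.
14^1 ≡ 14 (mod 271)
14^2 = (14^1)^2 ≡ 14^2 = 196 ≡ 196 (mod 271)
14^4 = (14^2)^2 ≡ 196^2 = 38416 ≡ 205 (mod 271)
14^8 = (14^4)^2 ≡ 205^2 = 42025 ≡ 20 (mod 271)
14^16 = (14^8)^2 ≡ 20^2 = 400 ≡ 129 (mod 271)
14^17 = 14^16 · 14^1 ≡ 129 · 14 ≡ 180 (mod 271).
So A = 180. Node B then computes K = A^b mod p = 180^6 mod 271.
180^1 ≡ 180 (mod 271)
180^2 = (180^1)^2 ≡ 180^2 = 32400 ≡ 151 (mod 271)
180^4 = (180^2)^2 ≡ 151^2 = 22801 ≡ 37 (mod 271)
180^6 = 180^4 · 180^2 ≡ 37 · 151 ≡ 167 (mod 271).

167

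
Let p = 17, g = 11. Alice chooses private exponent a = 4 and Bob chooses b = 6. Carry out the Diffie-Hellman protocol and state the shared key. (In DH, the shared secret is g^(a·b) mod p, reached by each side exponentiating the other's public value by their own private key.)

16

Alice sends A = g^a mod p = 11^4 mod 17.
11^1 ≡ 11 (mod 17)
11^2 = (11^1)^2 ≡ 11^2 = 121 ≡ 2 (mod 17)
11^4 = (11^2)^2 ≡ 2^2 = 4 ≡ 4 (mod 17)
So A = 4. Bob then computes K = A^b mod p = 4^6 mod 17.
4^1 ≡ 4 (mod 17)
4^2 = (4^1)^2 ≡ 4^2 = 16 ≡ 16 (mod 17)
4^4 = (4^2)^2 ≡ 16^2 = 256 ≡ 1 (mod 17)
4^6 = 4^4 · 4^2 ≡ 1 · 16 ≡ 16 (mod 17).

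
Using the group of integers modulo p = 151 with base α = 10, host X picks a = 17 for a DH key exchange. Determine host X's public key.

11

Public value = 10^17 (mod 151).
10^1 ≡ 10 (mod 151)
10^2 = (10^1)^2 ≡ 10^2 = 100 ≡ 100 (mod 151)
10^4 = (10^2)^2 ≡ 100^2 = 10000 ≡ 34 (mod 151)
10^8 = (10^4)^2 ≡ 34^2 = 1156 ≡ 99 (mod 151)
10^16 = (10^8)^2 ≡ 99^2 = 9801 ≡ 137 (mod 151)
10^17 = 10^16 · 10^1 ≡ 137 · 10 ≡ 11 (mod 151).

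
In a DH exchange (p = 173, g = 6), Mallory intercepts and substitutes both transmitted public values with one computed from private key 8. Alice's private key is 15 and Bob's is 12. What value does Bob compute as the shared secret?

81

Bob receives Mallory's public value M = 6^8 mod 173 instead of the honest one.
6^1 ≡ 6 (mod 173)
6^2 = (6^1)^2 ≡ 6^2 = 36 ≡ 36 (mod 173)
6^4 = (6^2)^2 ≡ 36^2 = 1296 ≡ 85 (mod 173)
6^8 = (6^4)^2 ≡ 85^2 = 7225 ≡ 132 (mod 173)
So M = 132. Bob computes K = M^12 mod 173.
132^1 ≡ 132 (mod 173)
132^2 = (132^1)^2 ≡ 132^2 = 17424 ≡ 124 (mod 173)
132^4 = (132^2)^2 ≡ 124^2 = 15376 ≡ 152 (mod 173)
132^8 = (132^4)^2 ≡ 152^2 = 23104 ≡ 95 (mod 173)
132^12 = 132^8 · 132^4 ≡ 95 · 152 ≡ 81 (mod 173).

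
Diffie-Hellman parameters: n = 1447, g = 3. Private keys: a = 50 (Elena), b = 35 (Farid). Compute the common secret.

506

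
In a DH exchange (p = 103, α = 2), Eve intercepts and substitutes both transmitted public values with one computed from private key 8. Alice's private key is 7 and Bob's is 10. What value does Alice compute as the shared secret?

Alice receives Eve's public value M = 2^8 mod 103 instead of the honest one.
2^1 ≡ 2 (mod 103)
2^2 = (2^1)^2 ≡ 2^2 = 4 ≡ 4 (mod 103)
2^4 = (2^2)^2 ≡ 4^2 = 16 ≡ 16 (mod 103)
2^8 = (2^4)^2 ≡ 16^2 = 256 ≡ 50 (mod 103)
So M = 50. Alice computes K = M^7 mod 103.
50^1 ≡ 50 (mod 103)
50^2 = (50^1)^2 ≡ 50^2 = 2500 ≡ 28 (mod 103)
50^4 = (50^2)^2 ≡ 28^2 = 784 ≡ 63 (mod 103)
50^7 = 50^4 · 50^2 · 50^1 ≡ 63 · 28 · 50 ≡ 32 (mod 103).

32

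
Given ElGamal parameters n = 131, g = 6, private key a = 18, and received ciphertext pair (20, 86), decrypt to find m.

Shared mask s = c₁^a mod n = 20^18 mod 131.
20^1 ≡ 20 (mod 131)
20^2 = (20^1)^2 ≡ 20^2 = 400 ≡ 7 (mod 131)
20^4 = (20^2)^2 ≡ 7^2 = 49 ≡ 49 (mod 131)
20^8 = (20^4)^2 ≡ 49^2 = 2401 ≡ 43 (mod 131)
20^16 = (20^8)^2 ≡ 43^2 = 1849 ≡ 15 (mod 131)
20^18 = 20^16 · 20^2 ≡ 15 · 7 ≡ 105 (mod 131).
So s = 105; s⁻¹ ≡ 5 (mod 131).
m = c₂ · s⁻¹ mod 131 = 86 · 5 mod 131 = 37.

37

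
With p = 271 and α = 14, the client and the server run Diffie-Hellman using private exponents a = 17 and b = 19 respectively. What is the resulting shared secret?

233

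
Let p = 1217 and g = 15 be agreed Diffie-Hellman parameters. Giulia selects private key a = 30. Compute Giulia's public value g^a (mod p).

Public value = 15^30 (mod 1217).
15^1 ≡ 15 (mod 1217)
15^2 = (15^1)^2 ≡ 15^2 = 225 ≡ 225 (mod 1217)
15^4 = (15^2)^2 ≡ 225^2 = 50625 ≡ 728 (mod 1217)
15^8 = (15^4)^2 ≡ 728^2 = 529984 ≡ 589 (mod 1217)
15^16 = (15^8)^2 ≡ 589^2 = 346921 ≡ 76 (mod 1217)
15^30 = 15^16 · 15^8 · 15^4 · 15^2 ≡ 76 · 589 · 728 · 225 ≡ 956 (mod 1217).

956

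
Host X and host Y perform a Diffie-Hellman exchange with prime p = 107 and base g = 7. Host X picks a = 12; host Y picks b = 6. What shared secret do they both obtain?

11

Host X sends A = g^a mod p = 7^12 mod 107.
7^1 ≡ 7 (mod 107)
7^2 = (7^1)^2 ≡ 7^2 = 49 ≡ 49 (mod 107)
7^4 = (7^2)^2 ≡ 49^2 = 2401 ≡ 47 (mod 107)
7^8 = (7^4)^2 ≡ 47^2 = 2209 ≡ 69 (mod 107)
7^12 = 7^8 · 7^4 ≡ 69 · 47 ≡ 33 (mod 107).
So A = 33. Host Y then computes K = A^b mod p = 33^6 mod 107.
33^1 ≡ 33 (mod 107)
33^2 = (33^1)^2 ≡ 33^2 = 1089 ≡ 19 (mod 107)
33^4 = (33^2)^2 ≡ 19^2 = 361 ≡ 40 (mod 107)
33^6 = 33^4 · 33^2 ≡ 40 · 19 ≡ 11 (mod 107).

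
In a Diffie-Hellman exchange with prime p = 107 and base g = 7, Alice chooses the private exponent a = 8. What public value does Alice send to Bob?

Public value = 7^8 mod 107.
7^1 ≡ 7 (mod 107)
7^2 = (7^1)^2 ≡ 7^2 = 49 ≡ 49 (mod 107)
7^4 = (7^2)^2 ≡ 49^2 = 2401 ≡ 47 (mod 107)
7^8 = (7^4)^2 ≡ 47^2 = 2209 ≡ 69 (mod 107)

69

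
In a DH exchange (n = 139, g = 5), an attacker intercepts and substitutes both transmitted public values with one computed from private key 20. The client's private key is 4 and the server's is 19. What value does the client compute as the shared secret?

The client receives an attacker's public value M = 5^20 mod 139 instead of the honest one.
5^1 ≡ 5 (mod 139)
5^2 = (5^1)^2 ≡ 5^2 = 25 ≡ 25 (mod 139)
5^4 = (5^2)^2 ≡ 25^2 = 625 ≡ 69 (mod 139)
5^8 = (5^4)^2 ≡ 69^2 = 4761 ≡ 35 (mod 139)
5^16 = (5^8)^2 ≡ 35^2 = 1225 ≡ 113 (mod 139)
5^20 = 5^16 · 5^4 ≡ 113 · 69 ≡ 13 (mod 139).
So M = 13. The client computes K = M^4 mod 139.
13^1 ≡ 13 (mod 139)
13^2 = (13^1)^2 ≡ 13^2 = 169 ≡ 30 (mod 139)
13^4 = (13^2)^2 ≡ 30^2 = 900 ≡ 66 (mod 139)

66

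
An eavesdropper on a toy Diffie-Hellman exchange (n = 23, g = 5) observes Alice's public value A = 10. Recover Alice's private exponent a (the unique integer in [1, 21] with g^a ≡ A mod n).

3

Try successive powers of 5 modulo 23:
5^1 ≡ 5
5^2 ≡ 2
5^3 ≡ 10
Found: a = 3.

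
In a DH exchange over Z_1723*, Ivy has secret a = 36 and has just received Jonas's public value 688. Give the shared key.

714

Shared key K = 688^36 mod 1723.
688^1 ≡ 688 (mod 1723)
688^2 = (688^1)^2 ≡ 688^2 = 473344 ≡ 1242 (mod 1723)
688^4 = (688^2)^2 ≡ 1242^2 = 1542564 ≡ 479 (mod 1723)
688^8 = (688^4)^2 ≡ 479^2 = 229441 ≡ 282 (mod 1723)
688^16 = (688^8)^2 ≡ 282^2 = 79524 ≡ 266 (mod 1723)
688^32 = (688^16)^2 ≡ 266^2 = 70756 ≡ 113 (mod 1723)
688^36 = 688^32 · 688^4 ≡ 113 · 479 ≡ 714 (mod 1723).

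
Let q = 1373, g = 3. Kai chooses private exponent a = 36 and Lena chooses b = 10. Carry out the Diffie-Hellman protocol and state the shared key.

Kai sends A = g^a mod q = 3^36 mod 1373.
3^1 ≡ 3 (mod 1373)
3^2 = (3^1)^2 ≡ 3^2 = 9 ≡ 9 (mod 1373)
3^4 = (3^2)^2 ≡ 9^2 = 81 ≡ 81 (mod 1373)
3^8 = (3^4)^2 ≡ 81^2 = 6561 ≡ 1069 (mod 1373)
3^16 = (3^8)^2 ≡ 1069^2 = 1142761 ≡ 425 (mod 1373)
3^32 = (3^16)^2 ≡ 425^2 = 180625 ≡ 762 (mod 1373)
3^36 = 3^32 · 3^4 ≡ 762 · 81 ≡ 1310 (mod 1373).
So A = 1310. Lena then computes K = A^b mod q = 1310^10 mod 1373.
1310^1 ≡ 1310 (mod 1373)
1310^2 = (1310^1)^2 ≡ 1310^2 = 1716100 ≡ 1223 (mod 1373)
1310^4 = (1310^2)^2 ≡ 1223^2 = 1495729 ≡ 532 (mod 1373)
1310^8 = (1310^4)^2 ≡ 532^2 = 283024 ≡ 186 (mod 1373)
1310^10 = 1310^8 · 1310^2 ≡ 186 · 1223 ≡ 933 (mod 1373).

933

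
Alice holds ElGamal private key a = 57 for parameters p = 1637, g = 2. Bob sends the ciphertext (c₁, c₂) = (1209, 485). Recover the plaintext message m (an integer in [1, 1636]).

Shared mask s = c₁^a mod p = 1209^57 mod 1637.
1209^1 ≡ 1209 (mod 1637)
1209^2 = (1209^1)^2 ≡ 1209^2 = 1461681 ≡ 1477 (mod 1637)
1209^4 = (1209^2)^2 ≡ 1477^2 = 2181529 ≡ 1045 (mod 1637)
1209^8 = (1209^4)^2 ≡ 1045^2 = 1092025 ≡ 146 (mod 1637)
1209^16 = (1209^8)^2 ≡ 146^2 = 21316 ≡ 35 (mod 1637)
1209^32 = (1209^16)^2 ≡ 35^2 = 1225 ≡ 1225 (mod 1637)
1209^57 = 1209^32 · 1209^16 · 1209^8 · 1209^1 ≡ 1225 · 35 · 146 · 1209 ≡ 132 (mod 1637).
So s = 132; s⁻¹ ≡ 1575 (mod 1637).
m = c₂ · s⁻¹ mod 1637 = 485 · 1575 mod 1637 = 1033.

1033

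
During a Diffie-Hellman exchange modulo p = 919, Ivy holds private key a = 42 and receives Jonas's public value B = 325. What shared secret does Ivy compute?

648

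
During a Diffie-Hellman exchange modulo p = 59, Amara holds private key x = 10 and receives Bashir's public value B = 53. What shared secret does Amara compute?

26

Shared key K = 53^10 mod 59.
53^1 ≡ 53 (mod 59)
53^2 = (53^1)^2 ≡ 53^2 = 2809 ≡ 36 (mod 59)
53^4 = (53^2)^2 ≡ 36^2 = 1296 ≡ 57 (mod 59)
53^8 = (53^4)^2 ≡ 57^2 = 3249 ≡ 4 (mod 59)
53^10 = 53^8 · 53^2 ≡ 4 · 36 ≡ 26 (mod 59).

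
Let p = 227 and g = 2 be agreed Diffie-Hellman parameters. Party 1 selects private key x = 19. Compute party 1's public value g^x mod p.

Public value = 2^19 mod 227.
2^1 ≡ 2 (mod 227)
2^2 = (2^1)^2 ≡ 2^2 = 4 ≡ 4 (mod 227)
2^4 = (2^2)^2 ≡ 4^2 = 16 ≡ 16 (mod 227)
2^8 = (2^4)^2 ≡ 16^2 = 256 ≡ 29 (mod 227)
2^16 = (2^8)^2 ≡ 29^2 = 841 ≡ 160 (mod 227)
2^19 = 2^16 · 2^2 · 2^1 ≡ 160 · 4 · 2 ≡ 145 (mod 227).

145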